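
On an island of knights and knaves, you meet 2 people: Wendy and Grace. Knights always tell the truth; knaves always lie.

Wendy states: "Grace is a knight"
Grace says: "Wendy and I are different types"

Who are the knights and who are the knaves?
Wendy is a knave.
Grace is a knave.

Verification:
- Wendy (knave) says "Grace is a knight" - this is FALSE (a lie) because Grace is a knave.
- Grace (knave) says "Wendy and I are different types" - this is FALSE (a lie) because Grace is a knave and Wendy is a knave.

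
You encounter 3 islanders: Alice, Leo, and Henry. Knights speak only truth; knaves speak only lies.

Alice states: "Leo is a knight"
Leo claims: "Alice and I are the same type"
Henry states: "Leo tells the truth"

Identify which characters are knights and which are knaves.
Alice is a knight.
Leo is a knight.
Henry is a knight.

Verification:
- Alice (knight) says "Leo is a knight" - this is TRUE because Leo is a knight.
- Leo (knight) says "Alice and I are the same type" - this is TRUE because Leo is a knight and Alice is a knight.
- Henry (knight) says "Leo tells the truth" - this is TRUE because Leo is a knight.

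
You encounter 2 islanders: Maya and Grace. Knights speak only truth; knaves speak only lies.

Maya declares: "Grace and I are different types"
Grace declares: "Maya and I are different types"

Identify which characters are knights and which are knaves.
Maya is a knave.
Grace is a knave.

Verification:
- Maya (knave) says "Grace and I are different types" - this is FALSE (a lie) because Maya is a knave and Grace is a knave.
- Grace (knave) says "Maya and I are different types" - this is FALSE (a lie) because Grace is a knave and Maya is a knave.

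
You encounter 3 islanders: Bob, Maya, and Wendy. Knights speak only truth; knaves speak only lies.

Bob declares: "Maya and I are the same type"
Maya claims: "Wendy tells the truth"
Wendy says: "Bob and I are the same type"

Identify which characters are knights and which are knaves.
Bob is a knight.
Maya is a knight.
Wendy is a knight.

Verification:
- Bob (knight) says "Maya and I are the same type" - this is TRUE because Bob is a knight and Maya is a knight.
- Maya (knight) says "Wendy tells the truth" - this is TRUE because Wendy is a knight.
- Wendy (knight) says "Bob and I are the same type" - this is TRUE because Wendy is a knight and Bob is a knight.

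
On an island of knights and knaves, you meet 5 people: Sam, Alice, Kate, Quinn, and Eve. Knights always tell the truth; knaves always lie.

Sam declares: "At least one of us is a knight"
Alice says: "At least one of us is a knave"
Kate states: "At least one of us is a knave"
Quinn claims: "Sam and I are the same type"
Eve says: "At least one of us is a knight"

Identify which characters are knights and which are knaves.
Sam is a knight.
Alice is a knight.
Kate is a knight.
Quinn is a knave.
Eve is a knight.

Verification:
- Sam (knight) says "At least one of us is a knight" - this is TRUE because Sam, Alice, Kate, and Eve are knights.
- Alice (knight) says "At least one of us is a knave" - this is TRUE because Quinn is a knave.
- Kate (knight) says "At least one of us is a knave" - this is TRUE because Quinn is a knave.
- Quinn (knave) says "Sam and I are the same type" - this is FALSE (a lie) because Quinn is a knave and Sam is a knight.
- Eve (knight) says "At least one of us is a knight" - this is TRUE because Sam, Alice, Kate, and Eve are knights.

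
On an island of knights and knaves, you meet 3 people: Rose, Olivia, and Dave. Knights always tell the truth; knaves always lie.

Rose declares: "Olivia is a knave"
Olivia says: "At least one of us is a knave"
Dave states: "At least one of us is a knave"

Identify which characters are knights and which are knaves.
Rose is a knave.
Olivia is a knight.
Dave is a knight.

Verification:
- Rose (knave) says "Olivia is a knave" - this is FALSE (a lie) because Olivia is a knight.
- Olivia (knight) says "At least one of us is a knave" - this is TRUE because Rose is a knave.
- Dave (knight) says "At least one of us is a knave" - this is TRUE because Rose is a knave.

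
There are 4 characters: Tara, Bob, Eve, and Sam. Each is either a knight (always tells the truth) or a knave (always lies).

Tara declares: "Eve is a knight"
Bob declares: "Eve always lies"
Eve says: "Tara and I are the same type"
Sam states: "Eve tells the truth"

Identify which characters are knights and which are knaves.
Tara is a knight.
Bob is a knave.
Eve is a knight.
Sam is a knight.

Verification:
- Tara (knight) says "Eve is a knight" - this is TRUE because Eve is a knight.
- Bob (knave) says "Eve always lies" - this is FALSE (a lie) because Eve is a knight.
- Eve (knight) says "Tara and I are the same type" - this is TRUE because Eve is a knight and Tara is a knight.
- Sam (knight) says "Eve tells the truth" - this is TRUE because Eve is a knight.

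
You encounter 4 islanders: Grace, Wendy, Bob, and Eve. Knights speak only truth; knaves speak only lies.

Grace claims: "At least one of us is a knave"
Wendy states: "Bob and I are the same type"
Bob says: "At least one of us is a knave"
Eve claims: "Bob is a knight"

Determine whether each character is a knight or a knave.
Grace is a knight.
Wendy is a knave.
Bob is a knight.
Eve is a knight.

Verification:
- Grace (knight) says "At least one of us is a knave" - this is TRUE because Wendy is a knave.
- Wendy (knave) says "Bob and I are the same type" - this is FALSE (a lie) because Wendy is a knave and Bob is a knight.
- Bob (knight) says "At least one of us is a knave" - this is TRUE because Wendy is a knave.
- Eve (knight) says "Bob is a knight" - this is TRUE because Bob is a knight.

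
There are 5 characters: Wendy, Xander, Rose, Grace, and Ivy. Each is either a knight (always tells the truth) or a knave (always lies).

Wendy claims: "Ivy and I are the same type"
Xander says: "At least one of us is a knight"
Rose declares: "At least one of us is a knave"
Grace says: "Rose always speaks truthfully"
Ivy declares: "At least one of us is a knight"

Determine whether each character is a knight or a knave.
Wendy is a knave.
Xander is a knight.
Rose is a knight.
Grace is a knight.
Ivy is a knight.

Verification:
- Wendy (knave) says "Ivy and I are the same type" - this is FALSE (a lie) because Wendy is a knave and Ivy is a knight.
- Xander (knight) says "At least one of us is a knight" - this is TRUE because Xander, Rose, Grace, and Ivy are knights.
- Rose (knight) says "At least one of us is a knave" - this is TRUE because Wendy is a knave.
- Grace (knight) says "Rose always speaks truthfully" - this is TRUE because Rose is a knight.
- Ivy (knight) says "At least one of us is a knight" - this is TRUE because Xander, Rose, Grace, and Ivy are knights.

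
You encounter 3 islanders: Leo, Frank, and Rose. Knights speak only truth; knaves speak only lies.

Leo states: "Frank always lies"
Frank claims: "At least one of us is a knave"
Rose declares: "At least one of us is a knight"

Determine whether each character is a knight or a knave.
Leo is a knave.
Frank is a knight.
Rose is a knight.

Verification:
- Leo (knave) says "Frank always lies" - this is FALSE (a lie) because Frank is a knight.
- Frank (knight) says "At least one of us is a knave" - this is TRUE because Leo is a knave.
- Rose (knight) says "At least one of us is a knight" - this is TRUE because Frank and Rose are knights.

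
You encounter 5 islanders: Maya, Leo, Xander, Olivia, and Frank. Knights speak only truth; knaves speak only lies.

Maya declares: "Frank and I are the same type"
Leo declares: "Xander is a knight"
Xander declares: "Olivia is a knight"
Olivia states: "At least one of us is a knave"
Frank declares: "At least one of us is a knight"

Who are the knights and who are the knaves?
Maya is a knave.
Leo is a knight.
Xander is a knight.
Olivia is a knight.
Frank is a knight.

Verification:
- Maya (knave) says "Frank and I are the same type" - this is FALSE (a lie) because Maya is a knave and Frank is a knight.
- Leo (knight) says "Xander is a knight" - this is TRUE because Xander is a knight.
- Xander (knight) says "Olivia is a knight" - this is TRUE because Olivia is a knight.
- Olivia (knight) says "At least one of us is a knave" - this is TRUE because Maya is a knave.
- Frank (knight) says "At least one of us is a knight" - this is TRUE because Leo, Xander, Olivia, and Frank are knights.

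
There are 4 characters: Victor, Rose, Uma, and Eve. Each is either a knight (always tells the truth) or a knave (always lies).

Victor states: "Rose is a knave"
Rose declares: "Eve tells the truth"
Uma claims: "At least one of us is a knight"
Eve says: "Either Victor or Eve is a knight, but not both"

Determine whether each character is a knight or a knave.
Victor is a knave.
Rose is a knight.
Uma is a knight.
Eve is a knight.

Verification:
- Victor (knave) says "Rose is a knave" - this is FALSE (a lie) because Rose is a knight.
- Rose (knight) says "Eve tells the truth" - this is TRUE because Eve is a knight.
- Uma (knight) says "At least one of us is a knight" - this is TRUE because Rose, Uma, and Eve are knights.
- Eve (knight) says "Either Victor or Eve is a knight, but not both" - this is TRUE because Victor is a knave and Eve is a knight.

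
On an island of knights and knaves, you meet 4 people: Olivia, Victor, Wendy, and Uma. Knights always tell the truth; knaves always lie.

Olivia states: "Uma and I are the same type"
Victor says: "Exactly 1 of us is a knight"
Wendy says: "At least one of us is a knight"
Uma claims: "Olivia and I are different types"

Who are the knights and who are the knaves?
Olivia is a knave.
Victor is a knave.
Wendy is a knight.
Uma is a knight.

Verification:
- Olivia (knave) says "Uma and I are the same type" - this is FALSE (a lie) because Olivia is a knave and Uma is a knight.
- Victor (knave) says "Exactly 1 of us is a knight" - this is FALSE (a lie) because there are 2 knights.
- Wendy (knight) says "At least one of us is a knight" - this is TRUE because Wendy and Uma are knights.
- Uma (knight) says "Olivia and I are different types" - this is TRUE because Uma is a knight and Olivia is a knave.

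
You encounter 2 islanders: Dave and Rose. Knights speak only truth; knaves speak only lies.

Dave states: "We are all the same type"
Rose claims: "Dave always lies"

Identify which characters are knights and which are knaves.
Dave is a knave.
Rose is a knight.

Verification:
- Dave (knave) says "We are all the same type" - this is FALSE (a lie) because Rose is a knight and Dave is a knave.
- Rose (knight) says "Dave always lies" - this is TRUE because Dave is a knave.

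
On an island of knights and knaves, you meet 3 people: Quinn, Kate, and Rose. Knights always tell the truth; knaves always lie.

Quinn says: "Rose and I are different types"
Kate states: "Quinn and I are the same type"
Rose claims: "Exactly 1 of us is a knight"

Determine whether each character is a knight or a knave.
Quinn is a knight.
Kate is a knight.
Rose is a knave.

Verification:
- Quinn (knight) says "Rose and I are different types" - this is TRUE because Quinn is a knight and Rose is a knave.
- Kate (knight) says "Quinn and I are the same type" - this is TRUE because Kate is a knight and Quinn is a knight.
- Rose (knave) says "Exactly 1 of us is a knight" - this is FALSE (a lie) because there are 2 knights.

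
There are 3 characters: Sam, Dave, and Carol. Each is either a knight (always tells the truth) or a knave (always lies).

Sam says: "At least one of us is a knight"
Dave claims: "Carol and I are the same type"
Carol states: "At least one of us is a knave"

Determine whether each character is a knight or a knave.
Sam is a knight.
Dave is a knave.
Carol is a knight.

Verification:
- Sam (knight) says "At least one of us is a knight" - this is TRUE because Sam and Carol are knights.
- Dave (knave) says "Carol and I are the same type" - this is FALSE (a lie) because Dave is a knave and Carol is a knight.
- Carol (knight) says "At least one of us is a knave" - this is TRUE because Dave is a knave.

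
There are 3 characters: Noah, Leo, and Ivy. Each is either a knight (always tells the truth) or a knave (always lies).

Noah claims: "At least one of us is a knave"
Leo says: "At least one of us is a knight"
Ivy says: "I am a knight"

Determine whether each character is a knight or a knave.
Noah is a knight.
Leo is a knight.
Ivy is a knave.

Verification:
- Noah (knight) says "At least one of us is a knave" - this is TRUE because Ivy is a knave.
- Leo (knight) says "At least one of us is a knight" - this is TRUE because Noah and Leo are knights.
- Ivy (knave) says "I am a knight" - this is FALSE (a lie) because Ivy is a knave.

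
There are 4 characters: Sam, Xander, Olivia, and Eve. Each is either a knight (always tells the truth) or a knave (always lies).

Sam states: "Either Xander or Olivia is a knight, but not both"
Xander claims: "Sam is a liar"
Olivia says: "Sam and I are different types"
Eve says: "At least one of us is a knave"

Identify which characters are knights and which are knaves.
Sam is a knave.
Xander is a knight.
Olivia is a knight.
Eve is a knight.

Verification:
- Sam (knave) says "Either Xander or Olivia is a knight, but not both" - this is FALSE (a lie) because Xander is a knight and Olivia is a knight.
- Xander (knight) says "Sam is a liar" - this is TRUE because Sam is a knave.
- Olivia (knight) says "Sam and I are different types" - this is TRUE because Olivia is a knight and Sam is a knave.
- Eve (knight) says "At least one of us is a knave" - this is TRUE because Sam is a knave.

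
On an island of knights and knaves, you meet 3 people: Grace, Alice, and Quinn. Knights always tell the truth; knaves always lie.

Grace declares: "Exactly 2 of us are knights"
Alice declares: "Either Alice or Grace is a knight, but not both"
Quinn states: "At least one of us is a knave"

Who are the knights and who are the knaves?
Grace is a knave.
Alice is a knave.
Quinn is a knight.

Verification:
- Grace (knave) says "Exactly 2 of us are knights" - this is FALSE (a lie) because there are 1 knights.
- Alice (knave) says "Either Alice or Grace is a knight, but not both" - this is FALSE (a lie) because Alice is a knave and Grace is a knave.
- Quinn (knight) says "At least one of us is a knave" - this is TRUE because Grace and Alice are knaves.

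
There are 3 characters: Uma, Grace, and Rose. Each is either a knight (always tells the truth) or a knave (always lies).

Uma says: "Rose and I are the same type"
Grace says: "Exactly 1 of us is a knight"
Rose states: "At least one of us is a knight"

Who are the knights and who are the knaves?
Uma is a knight.
Grace is a knave.
Rose is a knight.

Verification:
- Uma (knight) says "Rose and I are the same type" - this is TRUE because Uma is a knight and Rose is a knight.
- Grace (knave) says "Exactly 1 of us is a knight" - this is FALSE (a lie) because there are 2 knights.
- Rose (knight) says "At least one of us is a knight" - this is TRUE because Uma and Rose are knights.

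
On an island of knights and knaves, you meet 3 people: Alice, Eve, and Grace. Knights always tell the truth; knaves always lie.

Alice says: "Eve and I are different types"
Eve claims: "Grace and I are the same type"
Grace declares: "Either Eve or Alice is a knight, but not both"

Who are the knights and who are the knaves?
Alice is a knight.
Eve is a knave.
Grace is a knight.

Verification:
- Alice (knight) says "Eve and I are different types" - this is TRUE because Alice is a knight and Eve is a knave.
- Eve (knave) says "Grace and I are the same type" - this is FALSE (a lie) because Eve is a knave and Grace is a knight.
- Grace (knight) says "Either Eve or Alice is a knight, but not both" - this is TRUE because Eve is a knave and Alice is a knight.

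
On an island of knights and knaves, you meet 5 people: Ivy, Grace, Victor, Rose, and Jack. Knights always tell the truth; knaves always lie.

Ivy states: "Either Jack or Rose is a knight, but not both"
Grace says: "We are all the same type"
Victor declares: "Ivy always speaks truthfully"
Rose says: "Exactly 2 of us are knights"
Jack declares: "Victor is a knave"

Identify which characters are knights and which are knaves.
Ivy is a knave.
Grace is a knave.
Victor is a knave.
Rose is a knight.
Jack is a knight.

Verification:
- Ivy (knave) says "Either Jack or Rose is a knight, but not both" - this is FALSE (a lie) because Jack is a knight and Rose is a knight.
- Grace (knave) says "We are all the same type" - this is FALSE (a lie) because Rose and Jack are knights and Ivy, Grace, and Victor are knaves.
- Victor (knave) says "Ivy always speaks truthfully" - this is FALSE (a lie) because Ivy is a knave.
- Rose (knight) says "Exactly 2 of us are knights" - this is TRUE because there are 2 knights.
- Jack (knight) says "Victor is a knave" - this is TRUE because Victor is a knave.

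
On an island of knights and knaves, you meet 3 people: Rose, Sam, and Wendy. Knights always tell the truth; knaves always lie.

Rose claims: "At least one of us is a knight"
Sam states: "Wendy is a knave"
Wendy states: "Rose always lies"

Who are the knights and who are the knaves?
Rose is a knight.
Sam is a knight.
Wendy is a knave.

Verification:
- Rose (knight) says "At least one of us is a knight" - this is TRUE because Rose and Sam are knights.
- Sam (knight) says "Wendy is a knave" - this is TRUE because Wendy is a knave.
- Wendy (knave) says "Rose always lies" - this is FALSE (a lie) because Rose is a knight.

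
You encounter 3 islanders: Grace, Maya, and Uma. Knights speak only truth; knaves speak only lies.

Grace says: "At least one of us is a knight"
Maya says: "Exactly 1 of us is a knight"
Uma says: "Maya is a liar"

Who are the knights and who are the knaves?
Grace is a knight.
Maya is a knave.
Uma is a knight.

Verification:
- Grace (knight) says "At least one of us is a knight" - this is TRUE because Grace and Uma are knights.
- Maya (knave) says "Exactly 1 of us is a knight" - this is FALSE (a lie) because there are 2 knights.
- Uma (knight) says "Maya is a liar" - this is TRUE because Maya is a knave.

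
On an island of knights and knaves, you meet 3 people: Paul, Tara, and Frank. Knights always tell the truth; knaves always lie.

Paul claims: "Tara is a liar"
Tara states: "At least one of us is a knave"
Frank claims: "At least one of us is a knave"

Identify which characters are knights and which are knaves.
Paul is a knave.
Tara is a knight.
Frank is a knight.

Verification:
- Paul (knave) says "Tara is a liar" - this is FALSE (a lie) because Tara is a knight.
- Tara (knight) says "At least one of us is a knave" - this is TRUE because Paul is a knave.
- Frank (knight) says "At least one of us is a knave" - this is TRUE because Paul is a knave.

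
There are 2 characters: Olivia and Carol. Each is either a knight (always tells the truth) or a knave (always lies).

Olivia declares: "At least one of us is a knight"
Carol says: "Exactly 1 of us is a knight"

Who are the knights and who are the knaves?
Olivia is a knave.
Carol is a knave.

Verification:
- Olivia (knave) says "At least one of us is a knight" - this is FALSE (a lie) because no one is a knight.
- Carol (knave) says "Exactly 1 of us is a knight" - this is FALSE (a lie) because there are 0 knights.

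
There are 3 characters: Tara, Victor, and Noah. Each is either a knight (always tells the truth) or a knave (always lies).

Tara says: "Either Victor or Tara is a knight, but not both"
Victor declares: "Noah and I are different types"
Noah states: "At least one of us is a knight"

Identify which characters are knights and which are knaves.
Tara is a knave.
Victor is a knave.
Noah is a knave.

Verification:
- Tara (knave) says "Either Victor or Tara is a knight, but not both" - this is FALSE (a lie) because Victor is a knave and Tara is a knave.
- Victor (knave) says "Noah and I are different types" - this is FALSE (a lie) because Victor is a knave and Noah is a knave.
- Noah (knave) says "At least one of us is a knight" - this is FALSE (a lie) because no one is a knight.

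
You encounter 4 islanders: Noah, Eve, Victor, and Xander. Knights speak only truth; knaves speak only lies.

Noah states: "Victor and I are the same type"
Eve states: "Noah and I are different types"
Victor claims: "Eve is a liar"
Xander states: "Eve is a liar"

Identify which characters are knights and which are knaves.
Noah is a knave.
Eve is a knave.
Victor is a knight.
Xander is a knight.

Verification:
- Noah (knave) says "Victor and I are the same type" - this is FALSE (a lie) because Noah is a knave and Victor is a knight.
- Eve (knave) says "Noah and I are different types" - this is FALSE (a lie) because Eve is a knave and Noah is a knave.
- Victor (knight) says "Eve is a liar" - this is TRUE because Eve is a knave.
- Xander (knight) says "Eve is a liar" - this is TRUE because Eve is a knave.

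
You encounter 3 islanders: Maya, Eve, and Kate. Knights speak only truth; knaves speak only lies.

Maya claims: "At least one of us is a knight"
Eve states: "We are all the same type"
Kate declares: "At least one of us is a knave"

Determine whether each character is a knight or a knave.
Maya is a knight.
Eve is a knave.
Kate is a knight.

Verification:
- Maya (knight) says "At least one of us is a knight" - this is TRUE because Maya and Kate are knights.
- Eve (knave) says "We are all the same type" - this is FALSE (a lie) because Maya and Kate are knights and Eve is a knave.
- Kate (knight) says "At least one of us is a knave" - this is TRUE because Eve is a knave.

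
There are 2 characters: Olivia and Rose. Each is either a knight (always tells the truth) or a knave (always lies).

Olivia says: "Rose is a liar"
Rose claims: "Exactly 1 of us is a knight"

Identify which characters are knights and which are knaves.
Olivia is a knave.
Rose is a knight.

Verification:
- Olivia (knave) says "Rose is a liar" - this is FALSE (a lie) because Rose is a knight.
- Rose (knight) says "Exactly 1 of us is a knight" - this is TRUE because there are 1 knights.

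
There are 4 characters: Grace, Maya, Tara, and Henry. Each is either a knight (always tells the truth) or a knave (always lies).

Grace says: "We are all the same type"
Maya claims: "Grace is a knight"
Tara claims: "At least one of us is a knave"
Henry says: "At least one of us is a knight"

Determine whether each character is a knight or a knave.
Grace is a knave.
Maya is a knave.
Tara is a knight.
Henry is a knight.

Verification:
- Grace (knave) says "We are all the same type" - this is FALSE (a lie) because Tara and Henry are knights and Grace and Maya are knaves.
- Maya (knave) says "Grace is a knight" - this is FALSE (a lie) because Grace is a knave.
- Tara (knight) says "At least one of us is a knave" - this is TRUE because Grace and Maya are knaves.
- Henry (knight) says "At least one of us is a knight" - this is TRUE because Tara and Henry are knights.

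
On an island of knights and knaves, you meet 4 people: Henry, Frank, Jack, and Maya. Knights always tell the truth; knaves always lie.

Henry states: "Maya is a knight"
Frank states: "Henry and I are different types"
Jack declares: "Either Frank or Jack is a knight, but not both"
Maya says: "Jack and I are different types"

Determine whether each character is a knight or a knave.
Henry is a knave.
Frank is a knave.
Jack is a knave.
Maya is a knave.

Verification:
- Henry (knave) says "Maya is a knight" - this is FALSE (a lie) because Maya is a knave.
- Frank (knave) says "Henry and I are different types" - this is FALSE (a lie) because Frank is a knave and Henry is a knave.
- Jack (knave) says "Either Frank or Jack is a knight, but not both" - this is FALSE (a lie) because Frank is a knave and Jack is a knave.
- Maya (knave) says "Jack and I are different types" - this is FALSE (a lie) because Maya is a knave and Jack is a knave.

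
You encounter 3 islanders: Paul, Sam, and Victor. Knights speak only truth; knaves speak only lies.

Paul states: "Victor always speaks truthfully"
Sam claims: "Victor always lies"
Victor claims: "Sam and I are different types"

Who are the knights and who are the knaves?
Paul is a knight.
Sam is a knave.
Victor is a knight.

Verification:
- Paul (knight) says "Victor always speaks truthfully" - this is TRUE because Victor is a knight.
- Sam (knave) says "Victor always lies" - this is FALSE (a lie) because Victor is a knight.
- Victor (knight) says "Sam and I are different types" - this is TRUE because Victor is a knight and Sam is a knave.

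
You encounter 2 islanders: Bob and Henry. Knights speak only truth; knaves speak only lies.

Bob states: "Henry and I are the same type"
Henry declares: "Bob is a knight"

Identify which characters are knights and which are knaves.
Bob is a knight.
Henry is a knight.

Verification:
- Bob (knight) says "Henry and I are the same type" - this is TRUE because Bob is a knight and Henry is a knight.
- Henry (knight) says "Bob is a knight" - this is TRUE because Bob is a knight.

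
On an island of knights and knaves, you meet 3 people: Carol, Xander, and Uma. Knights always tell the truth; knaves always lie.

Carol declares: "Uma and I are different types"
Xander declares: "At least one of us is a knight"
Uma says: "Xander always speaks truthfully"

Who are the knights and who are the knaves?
Carol is a knave.
Xander is a knave.
Uma is a knave.

Verification:
- Carol (knave) says "Uma and I are different types" - this is FALSE (a lie) because Carol is a knave and Uma is a knave.
- Xander (knave) says "At least one of us is a knight" - this is FALSE (a lie) because no one is a knight.
- Uma (knave) says "Xander always speaks truthfully" - this is FALSE (a lie) because Xander is a knave.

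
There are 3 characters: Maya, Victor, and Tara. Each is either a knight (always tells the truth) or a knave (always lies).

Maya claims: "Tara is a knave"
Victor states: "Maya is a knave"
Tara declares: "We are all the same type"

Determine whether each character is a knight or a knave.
Maya is a knight.
Victor is a knave.
Tara is a knave.

Verification:
- Maya (knight) says "Tara is a knave" - this is TRUE because Tara is a knave.
- Victor (knave) says "Maya is a knave" - this is FALSE (a lie) because Maya is a knight.
- Tara (knave) says "We are all the same type" - this is FALSE (a lie) because Maya is a knight and Victor and Tara are knaves.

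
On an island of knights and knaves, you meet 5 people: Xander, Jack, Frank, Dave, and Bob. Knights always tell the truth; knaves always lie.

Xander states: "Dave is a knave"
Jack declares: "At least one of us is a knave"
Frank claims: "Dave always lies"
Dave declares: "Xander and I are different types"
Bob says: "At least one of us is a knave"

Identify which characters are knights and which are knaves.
Xander is a knave.
Jack is a knight.
Frank is a knave.
Dave is a knight.
Bob is a knight.

Verification:
- Xander (knave) says "Dave is a knave" - this is FALSE (a lie) because Dave is a knight.
- Jack (knight) says "At least one of us is a knave" - this is TRUE because Xander and Frank are knaves.
- Frank (knave) says "Dave always lies" - this is FALSE (a lie) because Dave is a knight.
- Dave (knight) says "Xander and I are different types" - this is TRUE because Dave is a knight and Xander is a knave.
- Bob (knight) says "At least one of us is a knave" - this is TRUE because Xander and Frank are knaves.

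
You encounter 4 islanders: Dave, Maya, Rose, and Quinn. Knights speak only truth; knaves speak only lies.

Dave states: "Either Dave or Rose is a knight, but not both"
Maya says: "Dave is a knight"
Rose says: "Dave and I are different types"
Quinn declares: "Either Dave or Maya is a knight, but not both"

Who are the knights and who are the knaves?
Dave is a knave.
Maya is a knave.
Rose is a knave.
Quinn is a knave.

Verification:
- Dave (knave) says "Either Dave or Rose is a knight, but not both" - this is FALSE (a lie) because Dave is a knave and Rose is a knave.
- Maya (knave) says "Dave is a knight" - this is FALSE (a lie) because Dave is a knave.
- Rose (knave) says "Dave and I are different types" - this is FALSE (a lie) because Rose is a knave and Dave is a knave.
- Quinn (knave) says "Either Dave or Maya is a knight, but not both" - this is FALSE (a lie) because Dave is a knave and Maya is a knave.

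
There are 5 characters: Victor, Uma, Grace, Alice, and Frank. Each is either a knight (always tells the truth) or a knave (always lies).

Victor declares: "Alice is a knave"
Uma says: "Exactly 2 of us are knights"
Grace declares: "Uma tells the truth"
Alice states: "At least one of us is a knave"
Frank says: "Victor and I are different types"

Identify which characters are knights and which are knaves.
Victor is a knave.
Uma is a knave.
Grace is a knave.
Alice is a knight.
Frank is a knave.

Verification:
- Victor (knave) says "Alice is a knave" - this is FALSE (a lie) because Alice is a knight.
- Uma (knave) says "Exactly 2 of us are knights" - this is FALSE (a lie) because there are 1 knights.
- Grace (knave) says "Uma tells the truth" - this is FALSE (a lie) because Uma is a knave.
- Alice (knight) says "At least one of us is a knave" - this is TRUE because Victor, Uma, Grace, and Frank are knaves.
- Frank (knave) says "Victor and I are different types" - this is FALSE (a lie) because Frank is a knave and Victor is a knave.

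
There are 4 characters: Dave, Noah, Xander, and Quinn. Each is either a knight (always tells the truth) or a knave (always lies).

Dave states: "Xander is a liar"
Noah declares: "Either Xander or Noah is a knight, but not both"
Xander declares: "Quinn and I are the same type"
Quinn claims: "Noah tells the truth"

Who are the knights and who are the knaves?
Dave is a knight.
Noah is a knight.
Xander is a knave.
Quinn is a knight.

Verification:
- Dave (knight) says "Xander is a liar" - this is TRUE because Xander is a knave.
- Noah (knight) says "Either Xander or Noah is a knight, but not both" - this is TRUE because Xander is a knave and Noah is a knight.
- Xander (knave) says "Quinn and I are the same type" - this is FALSE (a lie) because Xander is a knave and Quinn is a knight.
- Quinn (knight) says "Noah tells the truth" - this is TRUE because Noah is a knight.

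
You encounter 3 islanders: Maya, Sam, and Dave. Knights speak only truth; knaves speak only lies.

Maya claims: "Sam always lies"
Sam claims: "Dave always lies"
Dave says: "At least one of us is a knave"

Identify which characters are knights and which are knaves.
Maya is a knight.
Sam is a knave.
Dave is a knight.

Verification:
- Maya (knight) says "Sam always lies" - this is TRUE because Sam is a knave.
- Sam (knave) says "Dave always lies" - this is FALSE (a lie) because Dave is a knight.
- Dave (knight) says "At least one of us is a knave" - this is TRUE because Sam is a knave.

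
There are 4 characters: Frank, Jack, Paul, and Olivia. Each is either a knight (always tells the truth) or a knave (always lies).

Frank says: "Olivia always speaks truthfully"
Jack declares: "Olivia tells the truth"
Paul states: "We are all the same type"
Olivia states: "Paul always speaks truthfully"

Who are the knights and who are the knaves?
Frank is a knight.
Jack is a knight.
Paul is a knight.
Olivia is a knight.

Verification:
- Frank (knight) says "Olivia always speaks truthfully" - this is TRUE because Olivia is a knight.
- Jack (knight) says "Olivia tells the truth" - this is TRUE because Olivia is a knight.
- Paul (knight) says "We are all the same type" - this is TRUE because Frank, Jack, Paul, and Olivia are knights.
- Olivia (knight) says "Paul always speaks truthfully" - this is TRUE because Paul is a knight.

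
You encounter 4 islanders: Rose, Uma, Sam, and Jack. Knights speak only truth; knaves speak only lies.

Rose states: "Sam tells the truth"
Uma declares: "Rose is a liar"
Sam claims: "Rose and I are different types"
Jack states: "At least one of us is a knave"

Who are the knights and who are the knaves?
Rose is a knave.
Uma is a knight.
Sam is a knave.
Jack is a knight.

Verification:
- Rose (knave) says "Sam tells the truth" - this is FALSE (a lie) because Sam is a knave.
- Uma (knight) says "Rose is a liar" - this is TRUE because Rose is a knave.
- Sam (knave) says "Rose and I are different types" - this is FALSE (a lie) because Sam is a knave and Rose is a knave.
- Jack (knight) says "At least one of us is a knave" - this is TRUE because Rose and Sam are knaves.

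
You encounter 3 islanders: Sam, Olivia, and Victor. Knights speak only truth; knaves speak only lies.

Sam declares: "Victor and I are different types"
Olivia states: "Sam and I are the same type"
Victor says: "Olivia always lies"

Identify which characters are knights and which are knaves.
Sam is a knight.
Olivia is a knight.
Victor is a knave.

Verification:
- Sam (knight) says "Victor and I are different types" - this is TRUE because Sam is a knight and Victor is a knave.
- Olivia (knight) says "Sam and I are the same type" - this is TRUE because Olivia is a knight and Sam is a knight.
- Victor (knave) says "Olivia always lies" - this is FALSE (a lie) because Olivia is a knight.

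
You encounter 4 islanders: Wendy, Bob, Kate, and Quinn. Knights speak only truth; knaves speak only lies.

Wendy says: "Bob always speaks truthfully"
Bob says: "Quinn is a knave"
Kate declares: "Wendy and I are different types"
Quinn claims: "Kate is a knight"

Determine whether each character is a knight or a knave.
Wendy is a knave.
Bob is a knave.
Kate is a knight.
Quinn is a knight.

Verification:
- Wendy (knave) says "Bob always speaks truthfully" - this is FALSE (a lie) because Bob is a knave.
- Bob (knave) says "Quinn is a knave" - this is FALSE (a lie) because Quinn is a knight.
- Kate (knight) says "Wendy and I are different types" - this is TRUE because Kate is a knight and Wendy is a knave.
- Quinn (knight) says "Kate is a knight" - this is TRUE because Kate is a knight.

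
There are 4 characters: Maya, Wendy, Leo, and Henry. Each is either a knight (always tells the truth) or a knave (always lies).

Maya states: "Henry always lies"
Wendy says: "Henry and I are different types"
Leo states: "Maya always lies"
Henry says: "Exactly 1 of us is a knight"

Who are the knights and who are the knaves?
Maya is a knight.
Wendy is a knight.
Leo is a knave.
Henry is a knave.

Verification:
- Maya (knight) says "Henry always lies" - this is TRUE because Henry is a knave.
- Wendy (knight) says "Henry and I are different types" - this is TRUE because Wendy is a knight and Henry is a knave.
- Leo (knave) says "Maya always lies" - this is FALSE (a lie) because Maya is a knight.
- Henry (knave) says "Exactly 1 of us is a knight" - this is FALSE (a lie) because there are 2 knights.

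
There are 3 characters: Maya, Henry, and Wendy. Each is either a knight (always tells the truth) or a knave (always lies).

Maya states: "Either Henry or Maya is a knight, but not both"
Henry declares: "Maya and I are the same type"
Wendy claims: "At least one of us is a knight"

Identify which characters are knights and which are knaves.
Maya is a knight.
Henry is a knave.
Wendy is a knight.

Verification:
- Maya (knight) says "Either Henry or Maya is a knight, but not both" - this is TRUE because Henry is a knave and Maya is a knight.
- Henry (knave) says "Maya and I are the same type" - this is FALSE (a lie) because Henry is a knave and Maya is a knight.
- Wendy (knight) says "At least one of us is a knight" - this is TRUE because Maya and Wendy are knights.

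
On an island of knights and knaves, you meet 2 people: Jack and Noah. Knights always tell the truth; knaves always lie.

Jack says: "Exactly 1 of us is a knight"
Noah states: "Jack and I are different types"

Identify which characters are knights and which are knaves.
Jack is a knave.
Noah is a knave.

Verification:
- Jack (knave) says "Exactly 1 of us is a knight" - this is FALSE (a lie) because there are 0 knights.
- Noah (knave) says "Jack and I are different types" - this is FALSE (a lie) because Noah is a knave and Jack is a knave.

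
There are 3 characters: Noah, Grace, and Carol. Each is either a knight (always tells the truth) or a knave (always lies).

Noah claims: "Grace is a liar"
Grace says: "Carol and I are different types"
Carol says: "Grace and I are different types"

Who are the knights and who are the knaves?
Noah is a knight.
Grace is a knave.
Carol is a knave.

Verification:
- Noah (knight) says "Grace is a liar" - this is TRUE because Grace is a knave.
- Grace (knave) says "Carol and I are different types" - this is FALSE (a lie) because Grace is a knave and Carol is a knave.
- Carol (knave) says "Grace and I are different types" - this is FALSE (a lie) because Carol is a knave and Grace is a knave.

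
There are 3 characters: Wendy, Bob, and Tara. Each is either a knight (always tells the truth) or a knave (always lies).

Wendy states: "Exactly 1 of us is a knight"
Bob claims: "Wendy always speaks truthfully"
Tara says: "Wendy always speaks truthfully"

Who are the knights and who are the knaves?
Wendy is a knave.
Bob is a knave.
Tara is a knave.

Verification:
- Wendy (knave) says "Exactly 1 of us is a knight" - this is FALSE (a lie) because there are 0 knights.
- Bob (knave) says "Wendy always speaks truthfully" - this is FALSE (a lie) because Wendy is a knave.
- Tara (knave) says "Wendy always speaks truthfully" - this is FALSE (a lie) because Wendy is a knave.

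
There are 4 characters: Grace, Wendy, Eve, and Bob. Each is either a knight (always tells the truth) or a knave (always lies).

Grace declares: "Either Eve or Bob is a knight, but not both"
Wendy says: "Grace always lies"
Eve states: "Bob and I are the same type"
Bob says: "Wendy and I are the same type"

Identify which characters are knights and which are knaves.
Grace is a knave.
Wendy is a knight.
Eve is a knight.
Bob is a knight.

Verification:
- Grace (knave) says "Either Eve or Bob is a knight, but not both" - this is FALSE (a lie) because Eve is a knight and Bob is a knight.
- Wendy (knight) says "Grace always lies" - this is TRUE because Grace is a knave.
- Eve (knight) says "Bob and I are the same type" - this is TRUE because Eve is a knight and Bob is a knight.
- Bob (knight) says "Wendy and I are the same type" - this is TRUE because Bob is a knight and Wendy is a knight.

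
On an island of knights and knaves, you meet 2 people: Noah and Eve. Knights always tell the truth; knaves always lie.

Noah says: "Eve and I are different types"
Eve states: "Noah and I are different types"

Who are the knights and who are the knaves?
Noah is a knave.
Eve is a knave.

Verification:
- Noah (knave) says "Eve and I are different types" - this is FALSE (a lie) because Noah is a knave and Eve is a knave.
- Eve (knave) says "Noah and I are different types" - this is FALSE (a lie) because Eve is a knave and Noah is a knave.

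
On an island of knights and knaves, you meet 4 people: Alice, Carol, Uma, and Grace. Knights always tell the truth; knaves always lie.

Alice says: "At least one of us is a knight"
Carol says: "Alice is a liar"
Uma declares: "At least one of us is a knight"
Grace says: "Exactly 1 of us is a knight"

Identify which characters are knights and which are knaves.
Alice is a knight.
Carol is a knave.
Uma is a knight.
Grace is a knave.

Verification:
- Alice (knight) says "At least one of us is a knight" - this is TRUE because Alice and Uma are knights.
- Carol (knave) says "Alice is a liar" - this is FALSE (a lie) because Alice is a knight.
- Uma (knight) says "At least one of us is a knight" - this is TRUE because Alice and Uma are knights.
- Grace (knave) says "Exactly 1 of us is a knight" - this is FALSE (a lie) because there are 2 knights.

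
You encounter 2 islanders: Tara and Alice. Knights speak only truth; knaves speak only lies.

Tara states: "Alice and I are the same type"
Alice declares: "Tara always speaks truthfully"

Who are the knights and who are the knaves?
Tara is a knight.
Alice is a knight.

Verification:
- Tara (knight) says "Alice and I are the same type" - this is TRUE because Tara is a knight and Alice is a knight.
- Alice (knight) says "Tara always speaks truthfully" - this is TRUE because Tara is a knight.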